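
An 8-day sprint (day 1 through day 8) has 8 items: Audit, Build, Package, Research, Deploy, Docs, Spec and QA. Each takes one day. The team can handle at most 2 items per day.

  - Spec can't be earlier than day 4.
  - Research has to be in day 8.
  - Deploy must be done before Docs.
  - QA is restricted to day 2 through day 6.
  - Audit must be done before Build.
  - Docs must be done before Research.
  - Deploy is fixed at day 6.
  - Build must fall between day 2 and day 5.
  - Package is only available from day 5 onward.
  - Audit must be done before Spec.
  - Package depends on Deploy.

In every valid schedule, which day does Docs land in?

Deploy is fixed at day 6 and must come before Docs, so Docs is at least day 7.
Research is fixed at day 8 and must come after Docs, so Docs is at most day 7.
So Docs must be day 7.

day 7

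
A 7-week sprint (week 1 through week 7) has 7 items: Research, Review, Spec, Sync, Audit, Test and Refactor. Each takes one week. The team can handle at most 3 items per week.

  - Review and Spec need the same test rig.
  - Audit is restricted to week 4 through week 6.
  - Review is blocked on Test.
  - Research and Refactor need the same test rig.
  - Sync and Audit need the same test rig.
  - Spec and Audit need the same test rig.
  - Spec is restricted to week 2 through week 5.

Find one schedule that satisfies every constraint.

Research=week 1; Spec=week 2; Refactor=week 2; Audit=week 4; Sync=week 1; Test=week 1; Review=week 3

Checking: Test(week 1) before Review(week 3); Research(week 1) != Refactor(week 2); Review(week 3) != Spec(week 2); Spec(week 2) != Audit(week 4); Sync(week 1) != Audit(week 4); Spec=week 2 in [week 2,week 5]; Audit=week 4 in [week 4,week 6]; max 3 per week (cap 3).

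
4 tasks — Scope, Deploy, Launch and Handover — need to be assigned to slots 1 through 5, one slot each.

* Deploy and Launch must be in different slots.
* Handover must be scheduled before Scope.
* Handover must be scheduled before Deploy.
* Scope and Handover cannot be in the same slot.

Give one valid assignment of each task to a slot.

Launch -> 1, Scope -> 2, Handover -> 1, Deploy -> 2

Checking: Handover(1) before Deploy(2); Handover(1) before Scope(2); Scope(2) != Handover(1); Deploy(2) != Launch(1).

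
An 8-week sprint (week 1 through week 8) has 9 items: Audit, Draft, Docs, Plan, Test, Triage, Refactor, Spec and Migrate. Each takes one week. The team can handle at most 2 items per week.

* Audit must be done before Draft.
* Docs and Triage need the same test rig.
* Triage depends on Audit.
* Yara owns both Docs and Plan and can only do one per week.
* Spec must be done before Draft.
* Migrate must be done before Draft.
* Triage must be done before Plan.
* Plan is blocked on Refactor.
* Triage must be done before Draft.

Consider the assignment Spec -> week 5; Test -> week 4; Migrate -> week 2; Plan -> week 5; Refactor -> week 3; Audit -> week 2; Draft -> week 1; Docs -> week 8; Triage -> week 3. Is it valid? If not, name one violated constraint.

Invalid. Spec must be done before Draft.

Audit must be done before Draft — violated.
Triage depends on Audit — holds.
Yara owns both Docs and Plan and can only do one per week — holds.
Triage must be done before Plan — holds.
Spec must be done before Draft — violated.
The team can handle at most 2 items per week — holds.
Docs and Triage need the same test rig — holds.
Plan is blocked on Refactor — holds.
Triage must be done before Draft — violated.
Migrate must be done before Draft — violated.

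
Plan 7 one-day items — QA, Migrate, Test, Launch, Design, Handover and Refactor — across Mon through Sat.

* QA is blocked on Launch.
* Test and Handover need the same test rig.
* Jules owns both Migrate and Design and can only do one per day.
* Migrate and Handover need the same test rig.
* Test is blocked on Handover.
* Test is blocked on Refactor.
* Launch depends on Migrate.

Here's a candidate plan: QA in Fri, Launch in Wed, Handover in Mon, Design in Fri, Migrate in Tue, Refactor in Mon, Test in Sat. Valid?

QA is blocked on Launch — holds.
Migrate and Handover need the same test rig — holds.
Test and Handover need the same test rig — holds.
Test is blocked on Refactor — holds.
Launch depends on Migrate — holds.
Test is blocked on Handover — holds.
Jules owns both Migrate and Design and can only do one per day — holds.

Yes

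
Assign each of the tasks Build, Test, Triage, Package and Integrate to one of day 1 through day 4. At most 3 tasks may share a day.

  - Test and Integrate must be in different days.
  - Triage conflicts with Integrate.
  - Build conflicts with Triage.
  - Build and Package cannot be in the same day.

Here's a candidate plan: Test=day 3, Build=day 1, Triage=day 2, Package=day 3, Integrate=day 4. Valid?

Yes, all constraints hold

Build conflicts with Triage — holds.
Triage conflicts with Integrate — holds.
Test and Integrate must be in different days — holds.
Build and Package cannot be in the same day — holds.
At most 3 tasks may share a day — holds.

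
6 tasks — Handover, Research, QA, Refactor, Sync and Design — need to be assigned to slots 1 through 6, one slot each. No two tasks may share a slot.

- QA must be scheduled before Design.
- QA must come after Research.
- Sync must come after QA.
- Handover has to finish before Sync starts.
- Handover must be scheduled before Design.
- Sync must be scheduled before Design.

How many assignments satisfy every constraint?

Splitting on Handover: it can be 1 (5), 2 (5), 3 (5), 4 (3). Listing each branch's schedules as (Research, QA, Refactor, Sync, Design):
Handover=1: (2,3,4,5,6) (2,3,5,4,6) (2,3,6,4,5) (2,4,3,5,6) (3,4,2,5,6) — 5.
Handover=2: (1,3,4,5,6) (1,3,5,4,6) (1,3,6,4,5) (1,4,3,5,6) (3,4,1,5,6) — 5.
Handover=3: (1,2,4,5,6) (1,2,5,4,6) (1,2,6,4,5) (1,4,2,5,6) (2,4,1,5,6) — 5.
Handover=4: (1,2,3,5,6) (1,3,2,5,6) (2,3,1,5,6) — 3.
Summing: 5 + 5 + 5 + 3 = 18.

18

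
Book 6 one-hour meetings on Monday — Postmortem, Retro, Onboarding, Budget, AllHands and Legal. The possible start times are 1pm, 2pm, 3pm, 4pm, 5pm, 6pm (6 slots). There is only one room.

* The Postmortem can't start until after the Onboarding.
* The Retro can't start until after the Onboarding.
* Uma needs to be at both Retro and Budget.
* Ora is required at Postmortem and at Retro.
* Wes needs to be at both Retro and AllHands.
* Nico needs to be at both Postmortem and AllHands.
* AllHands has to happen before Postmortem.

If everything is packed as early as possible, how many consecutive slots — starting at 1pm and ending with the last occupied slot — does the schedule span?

The precedence chain requires at least 2 distinct slots.
With at most 1 per slot and 6 meetings, at least 6 slots are needed.
6 works (last occupied slot: 6pm): for example Onboarding in 1pm, Retro in 4pm, Legal in 6pm, Postmortem in 3pm, Budget in 5pm, AllHands in 2pm.

6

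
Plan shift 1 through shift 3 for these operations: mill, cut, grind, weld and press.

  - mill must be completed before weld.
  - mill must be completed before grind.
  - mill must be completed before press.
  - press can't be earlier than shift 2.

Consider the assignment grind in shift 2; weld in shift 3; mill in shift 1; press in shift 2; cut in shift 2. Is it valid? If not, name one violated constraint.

Valid

mill must be completed before grind — holds.
mill must be completed before weld — holds.
press can't be earlier than shift 2 — holds.
mill must be completed before press — holds.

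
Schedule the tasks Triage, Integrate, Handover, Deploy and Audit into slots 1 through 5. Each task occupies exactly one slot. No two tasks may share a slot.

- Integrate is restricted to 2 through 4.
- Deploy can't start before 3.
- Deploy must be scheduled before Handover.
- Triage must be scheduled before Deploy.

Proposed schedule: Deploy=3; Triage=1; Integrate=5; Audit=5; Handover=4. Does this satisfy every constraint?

Deploy can't start before 3 — holds.
No two tasks may share a slot — violated.
Triage must be scheduled before Deploy — holds.
Integrate is restricted to 2 through 4 — violated.
Deploy must be scheduled before Handover — holds.

No. Integrate is restricted to 2 through 4 is not satisfied.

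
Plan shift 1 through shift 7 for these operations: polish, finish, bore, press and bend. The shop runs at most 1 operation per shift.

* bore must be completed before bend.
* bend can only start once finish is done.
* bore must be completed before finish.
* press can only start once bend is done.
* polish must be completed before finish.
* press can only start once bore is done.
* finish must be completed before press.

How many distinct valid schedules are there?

42

Splitting on polish: it can be shift 1 (15), shift 2 (15), shift 3 (9), shift 4 (3). Listing each branch's schedules as (finish, bore, press, bend) by shift number:
polish=shift 1: (3,2,5,4) (3,2,6,4) (3,2,6,5) (3,2,7,4) (3,2,7,5) (3,2,7,6) (4,2,6,5) (4,2,7,5) (4,2,7,6) (4,3,6,5) (4,3,7,5) (4,3,7,6) (5,2,7,6) (5,3,7,6) (5,4,7,6) — 15.
polish=shift 2: (3,1,5,4) (3,1,6,4) (3,1,6,5) (3,1,7,4) (3,1,7,5) (3,1,7,6) (4,1,6,5) (4,1,7,5) (4,1,7,6) (4,3,6,5) (4,3,7,5) (4,3,7,6) (5,1,7,6) (5,3,7,6) (5,4,7,6) — 15.
polish=shift 3: (4,1,6,5) (4,1,7,5) (4,1,7,6) (4,2,6,5) (4,2,7,5) (4,2,7,6) (5,1,7,6) (5,2,7,6) (5,4,7,6) — 9.
polish=shift 4: (5,1,7,6) (5,2,7,6) (5,3,7,6) — 3.
Summing: 15 + 15 + 9 + 3 = 42.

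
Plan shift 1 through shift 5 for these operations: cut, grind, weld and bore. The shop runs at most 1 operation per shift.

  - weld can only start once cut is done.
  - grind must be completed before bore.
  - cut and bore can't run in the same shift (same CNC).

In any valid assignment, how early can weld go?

shift 2

Precedence pushes weld to at least shift 2.
weld at shift 2 is achievable: grind=shift 3, cut=shift 1, weld=shift 2, bore=shift 4.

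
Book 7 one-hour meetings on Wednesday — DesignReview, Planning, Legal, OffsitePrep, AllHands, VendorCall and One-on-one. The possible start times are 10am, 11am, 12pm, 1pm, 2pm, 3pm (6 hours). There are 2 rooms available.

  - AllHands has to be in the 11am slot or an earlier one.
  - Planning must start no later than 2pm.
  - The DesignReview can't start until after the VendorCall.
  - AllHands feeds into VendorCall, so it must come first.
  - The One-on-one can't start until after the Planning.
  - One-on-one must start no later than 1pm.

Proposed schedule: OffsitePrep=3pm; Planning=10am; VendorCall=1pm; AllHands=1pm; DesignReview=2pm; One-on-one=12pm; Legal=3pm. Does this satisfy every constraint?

AllHands feeds into VendorCall, so it must come first — violated.
Planning must start no later than 2pm — holds.
The DesignReview can't start until after the VendorCall — holds.
There are 2 rooms available — holds.
AllHands has to be in the 11am slot or an earlier one — violated.
One-on-one must start no later than 1pm — holds.
The One-on-one can't start until after the Planning — holds.

No. AllHands has to be in the 11am slot or an earlier one is not satisfied.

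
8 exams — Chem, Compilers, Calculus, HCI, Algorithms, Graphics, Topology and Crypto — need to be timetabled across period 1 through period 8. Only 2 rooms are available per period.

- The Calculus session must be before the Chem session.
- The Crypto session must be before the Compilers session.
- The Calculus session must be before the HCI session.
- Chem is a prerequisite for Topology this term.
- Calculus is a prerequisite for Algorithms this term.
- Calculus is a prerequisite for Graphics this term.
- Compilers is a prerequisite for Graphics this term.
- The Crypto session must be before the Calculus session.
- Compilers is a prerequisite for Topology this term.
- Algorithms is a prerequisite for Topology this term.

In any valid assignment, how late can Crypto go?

Downstream work caps Crypto at period 5.
Crypto at period 4 is achievable: Algorithms -> period 6; HCI -> period 8; Crypto -> period 4; Compilers -> period 5; Calculus -> period 5; Topology -> period 7; Chem -> period 6; Graphics -> period 7.
Nothing later works — the capacity limit rule out every period after period 4.

period 4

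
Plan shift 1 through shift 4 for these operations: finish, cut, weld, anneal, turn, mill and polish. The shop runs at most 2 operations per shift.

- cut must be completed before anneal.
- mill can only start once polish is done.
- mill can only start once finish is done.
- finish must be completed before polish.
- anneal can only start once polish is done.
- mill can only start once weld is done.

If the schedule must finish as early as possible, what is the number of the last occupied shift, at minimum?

The precedence chain requires at least 3 distinct shifts.
With at most 2 per shift and 7 operations, at least 4 shifts are needed.
4 works (last occupied shift: shift 4): for example weld=shift 2; anneal=shift 3; cut=shift 1; turn=shift 4; finish=shift 1; mill=shift 3; polish=shift 2.

shift 4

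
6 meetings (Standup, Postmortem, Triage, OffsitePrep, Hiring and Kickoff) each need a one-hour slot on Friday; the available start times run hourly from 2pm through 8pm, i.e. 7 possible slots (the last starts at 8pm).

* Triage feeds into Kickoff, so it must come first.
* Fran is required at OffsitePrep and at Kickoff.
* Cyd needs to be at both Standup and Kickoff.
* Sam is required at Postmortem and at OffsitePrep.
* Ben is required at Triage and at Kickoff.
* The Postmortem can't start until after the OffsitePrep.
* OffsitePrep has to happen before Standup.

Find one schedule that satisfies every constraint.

Kickoff -> 4pm; Hiring -> 2pm; Triage -> 2pm; OffsitePrep -> 2pm; Standup -> 3pm; Postmortem -> 3pm

Checking: Triage(2pm) before Kickoff(4pm); OffsitePrep(2pm) before Standup(3pm); OffsitePrep(2pm) before Postmortem(3pm); Triage(2pm) != Kickoff(4pm); Standup(3pm) != Kickoff(4pm); Postmortem(3pm) != OffsitePrep(2pm); OffsitePrep(2pm) != Kickoff(4pm).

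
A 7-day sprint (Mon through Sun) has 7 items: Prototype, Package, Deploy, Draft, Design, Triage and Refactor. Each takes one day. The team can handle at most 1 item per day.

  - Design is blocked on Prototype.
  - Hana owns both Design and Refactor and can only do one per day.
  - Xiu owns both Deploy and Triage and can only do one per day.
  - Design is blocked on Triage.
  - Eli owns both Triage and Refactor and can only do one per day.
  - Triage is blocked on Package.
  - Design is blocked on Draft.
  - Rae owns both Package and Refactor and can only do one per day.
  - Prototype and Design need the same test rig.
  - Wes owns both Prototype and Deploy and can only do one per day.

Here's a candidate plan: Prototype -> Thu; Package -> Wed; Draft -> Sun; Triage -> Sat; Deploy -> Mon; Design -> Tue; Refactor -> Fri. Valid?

Design is blocked on Triage — violated.
Prototype and Design need the same test rig — holds.
Xiu owns both Deploy and Triage and can only do one per day — holds.
Hana owns both Design and Refactor and can only do one per day — holds.
Rae owns both Package and Refactor and can only do one per day — holds.
Design is blocked on Draft — violated.
Wes owns both Prototype and Deploy and can only do one per day — holds.
Design is blocked on Prototype — violated.
Triage is blocked on Package — holds.
Eli owns both Triage and Refactor and can only do one per day — holds.
The team can handle at most 1 item per day — holds.

No. Design is blocked on Draft is not satisfied.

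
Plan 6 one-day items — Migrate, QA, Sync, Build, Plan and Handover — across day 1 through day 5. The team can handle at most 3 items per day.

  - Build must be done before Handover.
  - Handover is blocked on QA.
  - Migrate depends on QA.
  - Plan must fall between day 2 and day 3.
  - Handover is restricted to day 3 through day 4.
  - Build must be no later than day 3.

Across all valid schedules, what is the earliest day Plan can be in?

day 2

Plan is available from day 2; Plan's own window allows nothing later than day 3.
Plan at day 2 is achievable: Sync in day 1; Build in day 1; QA in day 1; Plan in day 2; Handover in day 3; Migrate in day 2.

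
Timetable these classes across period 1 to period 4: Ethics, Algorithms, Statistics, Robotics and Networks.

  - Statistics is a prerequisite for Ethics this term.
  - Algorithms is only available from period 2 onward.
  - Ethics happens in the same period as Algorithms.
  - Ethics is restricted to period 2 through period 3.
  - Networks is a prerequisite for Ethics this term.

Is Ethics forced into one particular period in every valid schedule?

No

Ethics can be period 2 (e.g. Algorithms in period 2, Statistics in period 1, Robotics in period 1, Networks in period 1, Ethics in period 2) or period 3 (e.g. Networks -> period 1; Ethics -> period 3; Robotics -> period 1; Statistics -> period 1; Algorithms -> period 3).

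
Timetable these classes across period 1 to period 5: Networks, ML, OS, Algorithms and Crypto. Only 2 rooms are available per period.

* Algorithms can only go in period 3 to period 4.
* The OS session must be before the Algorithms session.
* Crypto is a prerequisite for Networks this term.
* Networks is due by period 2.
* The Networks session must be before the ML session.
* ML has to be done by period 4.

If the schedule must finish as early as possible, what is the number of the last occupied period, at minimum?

The precedence chain requires at least 3 distinct periods.
With at most 2 per period and 5 classes, at least 3 periods are needed.
3 works (last occupied period: period 3): for example Algorithms -> period 3; Crypto -> period 1; Networks -> period 2; OS -> period 1; ML -> period 3.

3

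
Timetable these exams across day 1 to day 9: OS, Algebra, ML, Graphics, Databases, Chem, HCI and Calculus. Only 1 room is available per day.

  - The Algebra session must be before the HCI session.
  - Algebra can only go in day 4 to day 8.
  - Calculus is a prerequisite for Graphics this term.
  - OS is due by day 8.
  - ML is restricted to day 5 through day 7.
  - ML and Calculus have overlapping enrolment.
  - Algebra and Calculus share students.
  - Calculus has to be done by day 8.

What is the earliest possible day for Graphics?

day 2

Precedence pushes Graphics to at least day 2.
Graphics at day 2 is achievable: Graphics=day 2, ML=day 5, Algebra=day 4, HCI=day 6, OS=day 3, Calculus=day 1, Chem=day 8, Databases=day 7.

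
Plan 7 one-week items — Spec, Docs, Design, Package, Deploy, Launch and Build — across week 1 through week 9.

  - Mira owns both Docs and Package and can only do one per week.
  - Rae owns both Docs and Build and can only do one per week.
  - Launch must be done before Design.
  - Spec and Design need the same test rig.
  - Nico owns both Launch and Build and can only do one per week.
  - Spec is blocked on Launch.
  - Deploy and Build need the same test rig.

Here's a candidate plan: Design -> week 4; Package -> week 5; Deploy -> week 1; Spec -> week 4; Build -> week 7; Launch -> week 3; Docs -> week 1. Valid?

Nico owns both Launch and Build and can only do one per week — holds.
Spec and Design need the same test rig — violated.
Spec is blocked on Launch — holds.
Deploy and Build need the same test rig — holds.
Launch must be done before Design — holds.
Mira owns both Docs and Package and can only do one per week — holds.
Rae owns both Docs and Build and can only do one per week — holds.

No — it violates: Spec and Design need the same test rig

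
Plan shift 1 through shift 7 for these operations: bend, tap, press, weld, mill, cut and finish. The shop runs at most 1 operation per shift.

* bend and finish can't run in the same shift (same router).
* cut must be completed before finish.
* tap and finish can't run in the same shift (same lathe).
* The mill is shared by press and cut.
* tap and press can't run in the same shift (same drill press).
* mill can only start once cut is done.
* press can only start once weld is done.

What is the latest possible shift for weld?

Downstream work caps weld at shift 6.
weld at shift 6 is achievable: cut in shift 1; tap in shift 5; weld in shift 6; finish in shift 3; mill in shift 2; press in shift 7; bend in shift 4.

shift 6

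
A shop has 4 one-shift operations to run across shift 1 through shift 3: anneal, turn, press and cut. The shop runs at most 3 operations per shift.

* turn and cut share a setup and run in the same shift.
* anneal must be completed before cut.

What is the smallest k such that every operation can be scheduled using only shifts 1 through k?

The precedence chain requires at least 2 distinct shifts.
With at most 3 per shift and 4 operations, at least 2 shifts are needed.
2 works (last occupied shift: shift 2): for example turn in shift 2; cut in shift 2; press in shift 1; anneal in shift 1.

2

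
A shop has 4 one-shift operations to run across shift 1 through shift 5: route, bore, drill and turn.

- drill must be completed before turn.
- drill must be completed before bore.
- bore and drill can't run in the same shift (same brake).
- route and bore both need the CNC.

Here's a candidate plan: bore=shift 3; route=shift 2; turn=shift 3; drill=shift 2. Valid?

drill must be completed before turn — holds.
drill must be completed before bore — holds.
bore and drill can't run in the same shift (same brake) — holds.
route and bore both need the CNC — holds.

Valid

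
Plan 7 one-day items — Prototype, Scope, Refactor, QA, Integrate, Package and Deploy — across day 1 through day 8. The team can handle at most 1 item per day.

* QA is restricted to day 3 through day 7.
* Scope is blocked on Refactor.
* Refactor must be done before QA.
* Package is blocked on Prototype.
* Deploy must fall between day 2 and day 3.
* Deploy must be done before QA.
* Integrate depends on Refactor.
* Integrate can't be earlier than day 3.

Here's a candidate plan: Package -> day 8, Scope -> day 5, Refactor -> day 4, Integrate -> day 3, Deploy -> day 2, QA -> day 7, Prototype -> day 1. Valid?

Integrate can't be earlier than day 3 — holds.
Deploy must be done before QA — holds.
Refactor must be done before QA — holds.
The team can handle at most 1 item per day — holds.
Scope is blocked on Refactor — holds.
QA is restricted to day 3 through day 7 — holds.
Integrate depends on Refactor — violated.
Package is blocked on Prototype — holds.
Deploy must fall between day 2 and day 3 — holds.

No — it violates: Integrate depends on Refactor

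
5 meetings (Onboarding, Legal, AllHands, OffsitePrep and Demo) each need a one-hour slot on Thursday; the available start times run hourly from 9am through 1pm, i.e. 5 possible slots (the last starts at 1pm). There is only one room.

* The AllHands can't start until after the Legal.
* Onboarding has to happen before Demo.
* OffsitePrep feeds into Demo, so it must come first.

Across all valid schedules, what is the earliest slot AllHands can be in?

10am

Precedence pushes AllHands to at least 10am.
AllHands at 10am is achievable: Demo in 1pm, AllHands in 10am, OffsitePrep in 12pm, Onboarding in 11am, Legal in 9am.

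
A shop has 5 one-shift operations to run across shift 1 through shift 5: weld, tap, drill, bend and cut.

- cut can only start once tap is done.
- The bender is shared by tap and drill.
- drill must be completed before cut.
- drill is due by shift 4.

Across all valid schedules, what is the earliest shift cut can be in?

shift 3

Precedence pushes cut to at least shift 2.
cut at shift 3 is achievable: bend=shift 1, tap=shift 2, weld=shift 1, drill=shift 1, cut=shift 3.
Nothing earlier works — the conflict constraints rule out every shift before shift 3.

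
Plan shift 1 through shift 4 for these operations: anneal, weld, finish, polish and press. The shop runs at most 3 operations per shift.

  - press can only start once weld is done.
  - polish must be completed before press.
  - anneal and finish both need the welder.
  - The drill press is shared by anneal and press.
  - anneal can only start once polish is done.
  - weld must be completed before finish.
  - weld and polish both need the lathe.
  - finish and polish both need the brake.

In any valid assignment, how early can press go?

Precedence pushes press to at least shift 2.
press at shift 3 is achievable: anneal=shift 4, finish=shift 3, polish=shift 2, weld=shift 1, press=shift 3.
Nothing earlier works — the conflict and capacity constraints rule out every shift before shift 3.

shift 3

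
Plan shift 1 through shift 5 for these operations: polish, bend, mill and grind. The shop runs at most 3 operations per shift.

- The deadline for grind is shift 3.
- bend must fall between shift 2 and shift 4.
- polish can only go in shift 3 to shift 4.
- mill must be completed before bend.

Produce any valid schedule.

mill in shift 1; polish in shift 3; grind in shift 1; bend in shift 2

Checking: mill(shift 1) before bend(shift 2); bend=shift 2 in [shift 2,shift 4]; polish=shift 3 in [shift 3,shift 4]; grind=shift 1 in [shift 1,shift 3]; max 2 per shift (cap 3).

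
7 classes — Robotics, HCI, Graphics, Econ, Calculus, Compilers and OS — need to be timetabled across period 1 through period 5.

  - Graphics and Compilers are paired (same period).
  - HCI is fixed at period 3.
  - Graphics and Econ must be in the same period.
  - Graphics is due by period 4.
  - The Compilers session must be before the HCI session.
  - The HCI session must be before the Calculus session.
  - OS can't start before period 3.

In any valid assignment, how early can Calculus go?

Precedence pushes Calculus to at least period 4.
Calculus at period 4 is achievable: Graphics=period 1, Econ=period 1, Calculus=period 4, Robotics=period 1, Compilers=period 1, HCI=period 3, OS=period 3.

period 4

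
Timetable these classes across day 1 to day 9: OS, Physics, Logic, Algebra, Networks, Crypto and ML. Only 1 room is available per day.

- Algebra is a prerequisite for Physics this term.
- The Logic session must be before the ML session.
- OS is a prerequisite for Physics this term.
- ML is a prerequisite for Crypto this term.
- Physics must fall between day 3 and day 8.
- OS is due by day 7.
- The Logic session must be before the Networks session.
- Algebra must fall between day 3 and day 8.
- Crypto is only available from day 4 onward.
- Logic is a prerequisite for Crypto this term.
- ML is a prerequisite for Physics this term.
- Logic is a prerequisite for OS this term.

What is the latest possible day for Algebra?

Algebra is available from day 3; Algebra's own window allows nothing later than day 8; downstream work caps Algebra at day 7.
Algebra at day 7 is achievable: Logic=day 1; Physics=day 8; ML=day 3; Crypto=day 4; OS=day 2; Algebra=day 7; Networks=day 5.

day 7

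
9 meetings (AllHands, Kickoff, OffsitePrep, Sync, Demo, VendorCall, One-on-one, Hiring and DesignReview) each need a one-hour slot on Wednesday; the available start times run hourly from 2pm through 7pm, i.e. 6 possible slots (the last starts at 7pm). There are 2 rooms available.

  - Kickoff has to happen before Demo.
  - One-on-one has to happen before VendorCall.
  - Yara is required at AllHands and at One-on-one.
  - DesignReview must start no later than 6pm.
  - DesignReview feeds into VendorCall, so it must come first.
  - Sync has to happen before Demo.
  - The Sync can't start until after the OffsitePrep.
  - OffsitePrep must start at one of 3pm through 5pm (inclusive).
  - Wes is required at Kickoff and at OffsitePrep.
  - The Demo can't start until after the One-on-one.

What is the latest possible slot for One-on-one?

6pm

Downstream work caps One-on-one at 6pm.
One-on-one at 6pm is achievable: DesignReview in 2pm, Kickoff in 2pm, VendorCall in 7pm, Demo in 7pm, OffsitePrep in 3pm, AllHands in 3pm, Hiring in 4pm, Sync in 4pm, One-on-one in 6pm.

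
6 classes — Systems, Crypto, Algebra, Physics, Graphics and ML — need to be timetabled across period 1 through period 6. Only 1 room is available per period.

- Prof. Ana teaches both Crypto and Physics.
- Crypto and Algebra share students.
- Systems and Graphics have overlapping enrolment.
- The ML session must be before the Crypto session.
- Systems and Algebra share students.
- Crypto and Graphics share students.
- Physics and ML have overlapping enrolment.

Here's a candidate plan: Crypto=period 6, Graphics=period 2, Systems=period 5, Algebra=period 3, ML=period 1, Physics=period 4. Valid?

Crypto and Algebra share students — holds.
Systems and Algebra share students — holds.
Systems and Graphics have overlapping enrolment — holds.
Prof. Ana teaches both Crypto and Physics — holds.
The ML session must be before the Crypto session — holds.
Only 1 room is available per period — holds.
Physics and ML have overlapping enrolment — holds.
Crypto and Graphics share students — holds.

Yes, all constraints hold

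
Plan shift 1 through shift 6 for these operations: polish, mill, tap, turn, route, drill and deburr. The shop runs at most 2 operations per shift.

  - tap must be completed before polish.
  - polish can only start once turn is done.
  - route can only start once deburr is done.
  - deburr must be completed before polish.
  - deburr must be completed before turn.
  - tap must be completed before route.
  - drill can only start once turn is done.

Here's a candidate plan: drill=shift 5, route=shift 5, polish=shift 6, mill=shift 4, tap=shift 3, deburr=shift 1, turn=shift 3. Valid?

Yes

tap must be completed before polish — holds.
deburr must be completed before polish — holds.
deburr must be completed before turn — holds.
The shop runs at most 2 operations per shift — holds.
drill can only start once turn is done — holds.
tap must be completed before route — holds.
polish can only start once turn is done — holds.
route can only start once deburr is done — holds.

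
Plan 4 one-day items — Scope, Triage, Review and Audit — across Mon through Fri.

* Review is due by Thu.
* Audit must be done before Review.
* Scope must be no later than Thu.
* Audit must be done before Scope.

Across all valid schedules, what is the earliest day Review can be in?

Precedence pushes Review to at least Tue; Review's own window allows nothing later than Thu.
Review at Tue is achievable: Review in Tue; Audit in Mon; Scope in Tue; Triage in Mon.

Tue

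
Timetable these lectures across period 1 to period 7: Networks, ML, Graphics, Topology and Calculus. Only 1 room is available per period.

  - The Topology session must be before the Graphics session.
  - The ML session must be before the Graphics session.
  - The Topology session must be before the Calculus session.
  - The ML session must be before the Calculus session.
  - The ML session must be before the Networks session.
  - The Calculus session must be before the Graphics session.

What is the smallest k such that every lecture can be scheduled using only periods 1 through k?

5 periods

The precedence chain requires at least 3 distinct periods.
With at most 1 per period and 5 lectures, at least 5 periods are needed.
5 works (last occupied period: period 5): for example Topology -> period 2, ML -> period 1, Graphics -> period 4, Networks -> period 5, Calculus -> period 3.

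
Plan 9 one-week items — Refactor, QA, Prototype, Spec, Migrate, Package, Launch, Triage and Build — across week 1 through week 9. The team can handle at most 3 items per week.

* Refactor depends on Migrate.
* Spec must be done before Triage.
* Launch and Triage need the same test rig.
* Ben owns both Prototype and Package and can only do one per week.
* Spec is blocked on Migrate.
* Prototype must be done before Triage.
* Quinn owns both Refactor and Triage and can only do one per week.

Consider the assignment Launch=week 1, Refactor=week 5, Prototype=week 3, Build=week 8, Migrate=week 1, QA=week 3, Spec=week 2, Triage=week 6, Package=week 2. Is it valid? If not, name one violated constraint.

Prototype must be done before Triage — holds.
Refactor depends on Migrate — holds.
Launch and Triage need the same test rig — holds.
The team can handle at most 3 items per week — holds.
Quinn owns both Refactor and Triage and can only do one per week — holds.
Ben owns both Prototype and Package and can only do one per week — holds.
Spec must be done before Triage — holds.
Spec is blocked on Migrate — holds.

Yes, all constraints hold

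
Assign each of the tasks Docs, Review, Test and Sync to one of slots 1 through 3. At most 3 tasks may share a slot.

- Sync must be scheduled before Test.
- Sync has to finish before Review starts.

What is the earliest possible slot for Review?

2

Precedence pushes Review to at least 2.
Review at 2 is achievable: Test=2, Docs=1, Review=2, Sync=1.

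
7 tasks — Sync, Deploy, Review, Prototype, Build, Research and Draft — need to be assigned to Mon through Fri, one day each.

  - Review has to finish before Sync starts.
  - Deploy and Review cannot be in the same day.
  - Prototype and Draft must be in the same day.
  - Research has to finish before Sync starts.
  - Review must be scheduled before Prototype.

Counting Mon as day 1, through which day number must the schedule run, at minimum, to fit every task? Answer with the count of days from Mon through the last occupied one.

2

The precedence chain requires at least 2 distinct days.
2 works (last occupied day: Tue): for example Research=Mon; Prototype=Tue; Draft=Tue; Build=Mon; Sync=Tue; Deploy=Tue; Review=Mon.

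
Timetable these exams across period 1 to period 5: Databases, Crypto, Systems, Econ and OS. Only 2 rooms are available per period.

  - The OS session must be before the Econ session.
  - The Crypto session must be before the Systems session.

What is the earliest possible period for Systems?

period 2

Precedence pushes Systems to at least period 2.
Systems at period 2 is achievable: Crypto -> period 1, OS -> period 1, Systems -> period 2, Econ -> period 2, Databases -> period 3.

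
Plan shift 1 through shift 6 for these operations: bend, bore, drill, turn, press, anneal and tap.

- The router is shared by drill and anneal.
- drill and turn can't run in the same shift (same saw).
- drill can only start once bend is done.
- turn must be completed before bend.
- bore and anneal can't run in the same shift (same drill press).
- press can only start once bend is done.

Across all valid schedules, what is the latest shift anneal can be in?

shift 6

anneal at shift 6 is achievable: bore -> shift 1, bend -> shift 2, anneal -> shift 6, press -> shift 3, drill -> shift 3, turn -> shift 1, tap -> shift 1.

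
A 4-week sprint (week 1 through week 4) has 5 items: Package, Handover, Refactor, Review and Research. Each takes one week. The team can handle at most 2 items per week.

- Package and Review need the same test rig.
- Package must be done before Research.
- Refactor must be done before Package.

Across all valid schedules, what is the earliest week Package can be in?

Precedence pushes Package to at least week 2; downstream work caps Package at week 3.
Package at week 2 is achievable: Review=week 3; Refactor=week 1; Package=week 2; Research=week 3; Handover=week 1.

week 2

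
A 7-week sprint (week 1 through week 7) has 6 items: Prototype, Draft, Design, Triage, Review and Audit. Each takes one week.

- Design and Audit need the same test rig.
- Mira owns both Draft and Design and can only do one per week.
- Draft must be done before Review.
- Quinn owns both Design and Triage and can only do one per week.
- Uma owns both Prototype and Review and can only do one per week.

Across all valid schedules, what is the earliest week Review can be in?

Precedence pushes Review to at least week 2.
Review at week 2 is achievable: Triage=week 1, Design=week 2, Prototype=week 1, Review=week 2, Draft=week 1, Audit=week 1.

week 2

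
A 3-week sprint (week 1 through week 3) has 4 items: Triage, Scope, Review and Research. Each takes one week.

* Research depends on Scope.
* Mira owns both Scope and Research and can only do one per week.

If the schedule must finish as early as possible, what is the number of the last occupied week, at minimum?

2

The precedence chain requires at least 2 distinct weeks.
2 works (last occupied week: week 2): for example Review=week 1, Triage=week 1, Research=week 2, Scope=week 1.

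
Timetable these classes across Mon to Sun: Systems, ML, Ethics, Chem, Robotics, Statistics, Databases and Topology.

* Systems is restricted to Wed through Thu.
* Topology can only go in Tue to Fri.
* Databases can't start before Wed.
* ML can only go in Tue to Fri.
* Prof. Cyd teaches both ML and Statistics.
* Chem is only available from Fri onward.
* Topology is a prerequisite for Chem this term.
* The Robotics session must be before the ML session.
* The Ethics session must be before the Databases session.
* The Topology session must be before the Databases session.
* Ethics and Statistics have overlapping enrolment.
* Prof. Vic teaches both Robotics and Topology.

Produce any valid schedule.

Robotics=Mon, Systems=Wed, Topology=Tue, Statistics=Wed, Ethics=Mon, Chem=Fri, ML=Tue, Databases=Wed

Checking: Topology(Tue) before Databases(Wed); Ethics(Mon) before Databases(Wed); Topology(Tue) before Chem(Fri); Robotics(Mon) before ML(Tue); Robotics(Mon) != Topology(Tue); Ethics(Mon) != Statistics(Wed); ML(Tue) != Statistics(Wed); Databases=Wed in [Wed,Sun]; Chem=Fri in [Fri,Sun]; Systems=Wed in [Wed,Thu]; ML=Tue in [Tue,Fri]; Topology=Tue in [Tue,Fri].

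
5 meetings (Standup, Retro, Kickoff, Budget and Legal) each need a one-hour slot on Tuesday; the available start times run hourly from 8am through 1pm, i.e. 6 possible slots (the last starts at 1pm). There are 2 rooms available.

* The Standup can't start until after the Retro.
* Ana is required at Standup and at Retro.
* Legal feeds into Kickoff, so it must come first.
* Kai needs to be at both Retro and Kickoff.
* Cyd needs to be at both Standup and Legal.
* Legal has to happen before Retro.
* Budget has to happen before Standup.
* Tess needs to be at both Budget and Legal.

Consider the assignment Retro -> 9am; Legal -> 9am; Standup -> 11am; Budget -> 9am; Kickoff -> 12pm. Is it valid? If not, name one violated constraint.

The Standup can't start until after the Retro — holds.
Budget has to happen before Standup — holds.
There are 2 rooms available — violated.
Kai needs to be at both Retro and Kickoff — holds.
Ana is required at Standup and at Retro — holds.
Legal has to happen before Retro — violated.
Cyd needs to be at both Standup and Legal — holds.
Tess needs to be at both Budget and Legal — violated.
Legal feeds into Kickoff, so it must come first — holds.

No — it violates: There are 2 rooms available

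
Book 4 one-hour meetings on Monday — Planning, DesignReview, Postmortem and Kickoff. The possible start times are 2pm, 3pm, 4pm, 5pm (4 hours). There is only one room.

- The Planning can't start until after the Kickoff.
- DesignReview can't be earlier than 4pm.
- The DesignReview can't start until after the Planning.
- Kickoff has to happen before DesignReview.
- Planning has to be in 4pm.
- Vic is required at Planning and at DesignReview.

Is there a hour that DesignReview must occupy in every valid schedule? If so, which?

5pm

DesignReview's window is 4pm–5pm.
Planning is fixed at 4pm, and DesignReview can't share a hour with Planning.
So DesignReview must be 5pm.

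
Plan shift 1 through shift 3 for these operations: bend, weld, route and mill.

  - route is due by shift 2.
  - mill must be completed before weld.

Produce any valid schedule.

mill in shift 1; weld in shift 2; bend in shift 1; route in shift 1

Checking: mill(shift 1) before weld(shift 2); route=shift 1 in [shift 1,shift 2].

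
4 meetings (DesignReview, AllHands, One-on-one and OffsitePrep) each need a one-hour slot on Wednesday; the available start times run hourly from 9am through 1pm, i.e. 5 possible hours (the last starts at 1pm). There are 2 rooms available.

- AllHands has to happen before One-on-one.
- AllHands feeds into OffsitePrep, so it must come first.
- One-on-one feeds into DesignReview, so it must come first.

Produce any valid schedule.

One-on-one -> 10am; OffsitePrep -> 10am; AllHands -> 9am; DesignReview -> 11am

Checking: AllHands(9am) before One-on-one(10am); One-on-one(10am) before DesignReview(11am); AllHands(9am) before OffsitePrep(10am); max 2 per hour (cap 2).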